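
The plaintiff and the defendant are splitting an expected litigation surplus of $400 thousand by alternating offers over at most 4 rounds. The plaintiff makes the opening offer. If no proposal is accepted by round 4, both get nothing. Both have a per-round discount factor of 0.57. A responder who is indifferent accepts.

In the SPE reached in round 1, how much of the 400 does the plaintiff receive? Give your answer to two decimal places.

By backward induction:
Round 4 (the defendant proposes): the plaintiff will accept anything ≥ 0, so the defendant offers 0 and keeps 400.
Round 3 (the plaintiff proposes): the defendant can get 400 next round, worth 0.57 × 400 = 228 now, so the plaintiff offers 228, keeping 172.
Round 2 (the defendant proposes): the plaintiff can get 172 next round, worth 0.57 × 172 = 98.04 now; the defendant offers that and keeps 301.96.
Round 1 (the plaintiff proposes): the defendant can get 301.96 next round, worth 0.57 × 301.96 = 172.1172 now; the plaintiff offers that and keeps 227.8828.

227.88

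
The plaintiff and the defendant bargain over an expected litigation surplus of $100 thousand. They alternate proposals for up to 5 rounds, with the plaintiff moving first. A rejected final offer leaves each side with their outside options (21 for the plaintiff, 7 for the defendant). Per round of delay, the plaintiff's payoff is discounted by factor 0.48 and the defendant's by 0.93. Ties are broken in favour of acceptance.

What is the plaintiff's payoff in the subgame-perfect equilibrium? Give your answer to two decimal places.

28.66

Round 5 (the plaintiff proposes): the defendant gets 7 if talks fail, so the plaintiff offers 7 and keeps 93.
Round 4 (the defendant proposes): the plaintiff can get 93 next round, worth 0.48 × 93 = 44.64 now, so the defendant offers 44.64, keeping 55.36.
Round 3 (the plaintiff proposes): the defendant can get 55.36 next round, worth 0.93 × 55.36 = 51.4848 now. The plaintiff offers 51.4848 and keeps 100 − 51.4848 = 48.5152.
Round 2 (the defendant proposes): the plaintiff can get 48.5152 next round, worth 0.48 × 48.5152 = 23.287296 now. The defendant offers 23.287296 and keeps 100 − 23.287296 = 76.712704.
Round 1 (the plaintiff proposes): the defendant can get 76.712704 next round, worth 0.93 × 76.712704 = 71.34281472 now; the plaintiff offers that and keeps 28.65718528.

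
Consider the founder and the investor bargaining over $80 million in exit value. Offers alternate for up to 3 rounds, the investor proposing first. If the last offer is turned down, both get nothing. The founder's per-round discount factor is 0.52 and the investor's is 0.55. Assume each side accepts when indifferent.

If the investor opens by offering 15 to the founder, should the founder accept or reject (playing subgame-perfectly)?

Round 3 (the investor proposes): rejection yields 0 for the founder; the investor offers 0 and keeps 80.
Round 2 (the founder proposes): the investor can get 80 next round, worth 0.55 × 80 = 44 now. The founder offers 44 and keeps 80 − 44 = 36.
So by rejecting in round 1, the founder gets 36 next round, worth 0.52 × 36 = 18.72 now.
Offer 15 < 18.72, so the founder rejects.

Reject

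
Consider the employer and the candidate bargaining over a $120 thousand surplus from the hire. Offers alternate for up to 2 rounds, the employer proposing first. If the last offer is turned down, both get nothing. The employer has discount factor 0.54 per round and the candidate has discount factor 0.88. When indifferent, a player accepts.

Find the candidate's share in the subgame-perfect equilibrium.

105.6

Work backward from the last round.
Round 2 (the candidate proposes): rejection yields 0 for the employer; the candidate offers 0 and keeps 120.
Round 1 (the employer proposes): the candidate can get 120 next round, worth 0.88 × 120 = 105.6 now, so the employer offers 105.6, keeping 14.4.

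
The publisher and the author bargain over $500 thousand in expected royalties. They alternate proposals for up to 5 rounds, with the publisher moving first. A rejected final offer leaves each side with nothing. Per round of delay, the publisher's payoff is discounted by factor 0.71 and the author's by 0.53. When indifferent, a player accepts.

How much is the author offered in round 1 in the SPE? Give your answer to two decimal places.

Round 5 (the publisher proposes): the author will accept anything ≥ 0, so the publisher offers 0 and keeps 500.
Round 4 (the author proposes): the publisher can get 500 next round, worth 0.71 × 500 = 355 now. The author offers 355 and keeps 500 − 355 = 145.
Round 3 (the publisher proposes): the author can get 145 next round, worth 0.53 × 145 = 76.85 now. The publisher offers 76.85 and keeps 500 − 76.85 = 423.15.
Round 2 (the author proposes): the publisher can get 423.15 next round, worth 0.71 × 423.15 = 300.4365 now, so the author offers 300.4365, keeping 199.5635.
Round 1 (the publisher proposes): the author can get 199.5635 next round, worth 0.53 × 199.5635 = 105.768655 now; the publisher offers that and keeps 394.231345.

105.77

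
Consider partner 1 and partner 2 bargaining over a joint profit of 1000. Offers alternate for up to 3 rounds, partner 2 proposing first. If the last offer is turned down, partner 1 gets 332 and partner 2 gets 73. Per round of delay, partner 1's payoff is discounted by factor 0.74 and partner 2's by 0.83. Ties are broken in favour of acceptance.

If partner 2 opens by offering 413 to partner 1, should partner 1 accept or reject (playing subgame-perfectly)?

Accept

Round 3 (partner 2 proposes): partner 1 gets 332 if talks fail, so partner 2 offers 332 and keeps 668.
Round 2 (partner 1 proposes): partner 2 can get 668 next round, worth 0.83 × 668 = 554.44 now, so partner 1 offers 554.44, keeping 445.56.
So by rejecting in round 1, partner 1 gets 445.56 next round, worth 0.74 × 445.56 = 329.7144 now.
Offer 413 ≥ 329.7144, so partner 1 accepts.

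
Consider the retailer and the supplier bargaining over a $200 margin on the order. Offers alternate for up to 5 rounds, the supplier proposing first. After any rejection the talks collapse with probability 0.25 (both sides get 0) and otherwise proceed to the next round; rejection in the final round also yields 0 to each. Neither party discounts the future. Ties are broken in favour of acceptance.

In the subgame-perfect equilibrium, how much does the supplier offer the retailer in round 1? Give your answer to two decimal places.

58.59

Round 5 (the supplier proposes): the retailer will accept anything ≥ 0, so the supplier offers 0 and keeps 200.
Round 4 (the retailer proposes): rejecting gives the supplier an expected 0.75 × 200 = 150, so the retailer offers 150, keeping 50.
Round 3 (the supplier proposes): rejecting gives the retailer an expected 0.75 × 50 = 37.5; the supplier offers that and keeps 162.5.
Round 2 (the retailer proposes): rejecting gives the supplier an expected 0.75 × 162.5 = 121.875; the retailer offers that and keeps 78.125.
Round 1 (the supplier proposes): rejecting gives the retailer an expected 0.75 × 78.125 = 58.59375; the supplier offers that and keeps 141.40625.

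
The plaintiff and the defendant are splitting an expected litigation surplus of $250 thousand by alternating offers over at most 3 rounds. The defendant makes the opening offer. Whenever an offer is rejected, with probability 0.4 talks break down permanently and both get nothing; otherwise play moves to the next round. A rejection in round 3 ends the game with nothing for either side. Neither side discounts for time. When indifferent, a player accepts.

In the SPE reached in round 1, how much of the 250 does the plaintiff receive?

60

Round 3 (the defendant proposes): the plaintiff will accept anything ≥ 0, so the defendant offers 0 and keeps 250.
Round 2 (the plaintiff proposes): rejecting gives the defendant an expected 0.6 × 250 = 150, so the plaintiff offers 150, keeping 100.
Round 1 (the defendant proposes): rejecting gives the plaintiff an expected 0.6 × 100 = 60. The defendant offers 60 and keeps 250 − 60 = 190.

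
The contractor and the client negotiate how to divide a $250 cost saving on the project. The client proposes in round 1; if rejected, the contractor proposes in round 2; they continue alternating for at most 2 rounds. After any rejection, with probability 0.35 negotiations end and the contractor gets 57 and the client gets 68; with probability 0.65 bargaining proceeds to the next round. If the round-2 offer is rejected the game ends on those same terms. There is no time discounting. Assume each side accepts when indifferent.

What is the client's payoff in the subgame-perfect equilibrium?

111.75

Round 2 (the contractor proposes): the client gets 68 if talks fail, so the contractor offers 68 and keeps 182.
Round 1 (the client proposes): rejecting gives the contractor an expected 0.65 × 182 + 0.35 × 57 = 138.25, so the client offers 138.25, keeping 111.75.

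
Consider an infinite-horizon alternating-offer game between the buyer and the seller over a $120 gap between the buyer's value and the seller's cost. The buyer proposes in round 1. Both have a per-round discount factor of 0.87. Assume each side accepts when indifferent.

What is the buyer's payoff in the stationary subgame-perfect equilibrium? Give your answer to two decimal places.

64.17

When the buyer proposes, the seller accepts any offer worth at least 0.87 times what the seller would get by proposing next round; and vice versa.
This gives x = 120 − 0.87y and y = 120 − 0.87x, where x and y are each side's share when it proposes.
Hence (1 − 0.87·0.87)x = 120(1 − 0.87), i.e. 0.2431·x = 15.6.
x ≈ 64.1711; the seller's share is 120 − x ≈ 55.8289.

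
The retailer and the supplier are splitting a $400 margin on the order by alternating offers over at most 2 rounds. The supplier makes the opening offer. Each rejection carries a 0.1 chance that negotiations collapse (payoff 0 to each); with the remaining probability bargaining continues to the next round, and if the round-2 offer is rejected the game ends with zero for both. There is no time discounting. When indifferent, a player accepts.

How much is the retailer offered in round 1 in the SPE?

360

Round 2 (the retailer proposes): rejection yields 0 for the supplier; the retailer offers 0 and keeps 400.
Round 1 (the supplier proposes): rejecting gives the retailer an expected 0.9 × 400 = 360. The supplier offers 360 and keeps 400 − 360 = 40.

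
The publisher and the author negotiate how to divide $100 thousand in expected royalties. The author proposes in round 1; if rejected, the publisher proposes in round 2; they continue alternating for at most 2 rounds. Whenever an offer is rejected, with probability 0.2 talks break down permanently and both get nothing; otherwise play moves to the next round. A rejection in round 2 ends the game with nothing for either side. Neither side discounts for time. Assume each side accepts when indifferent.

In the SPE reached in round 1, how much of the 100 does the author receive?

Round 2 (the publisher proposes): rejection yields 0 for the author; the publisher offers 0 and keeps 100.
Round 1 (the author proposes): rejecting gives the publisher an expected 0.8 × 100 = 80. The author offers 80 and keeps 100 − 80 = 20.

20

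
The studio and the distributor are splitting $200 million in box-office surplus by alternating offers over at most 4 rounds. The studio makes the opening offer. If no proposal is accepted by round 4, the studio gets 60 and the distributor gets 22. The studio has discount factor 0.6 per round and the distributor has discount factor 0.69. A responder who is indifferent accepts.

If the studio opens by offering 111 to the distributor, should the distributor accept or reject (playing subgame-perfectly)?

Round 4 (the distributor proposes): the studio gets 60 if talks fail, so the distributor offers 60 and keeps 140.
Round 3 (the studio proposes): the distributor can get 140 next round, worth 0.69 × 140 = 96.6 now; the studio offers that and keeps 103.4.
Round 2 (the distributor proposes): the studio can get 103.4 next round, worth 0.6 × 103.4 = 62.04 now. The distributor offers 62.04 and keeps 200 − 62.04 = 137.96.
So by rejecting in round 1, the distributor gets 137.96 next round, worth 0.69 × 137.96 = 95.1924 now.
Offer 111 ≥ 95.1924, so the distributor accepts.

Accept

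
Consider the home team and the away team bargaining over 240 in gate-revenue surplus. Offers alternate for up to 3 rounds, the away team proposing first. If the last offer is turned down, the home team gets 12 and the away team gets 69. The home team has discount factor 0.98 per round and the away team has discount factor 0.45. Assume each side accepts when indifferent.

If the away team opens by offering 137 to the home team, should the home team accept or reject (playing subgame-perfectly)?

Accept

Round 3 (the away team proposes): the home team gets 12 if talks fail, so the away team offers 12 and keeps 228.
Round 2 (the home team proposes): the away team can get 228 next round, worth 0.45 × 228 = 102.6 now. The home team offers 102.6 and keeps 240 − 102.6 = 137.4.
So by rejecting in round 1, the home team gets 137.4 next round, worth 0.98 × 137.4 = 134.652 now.
Offer 137 ≥ 134.652, so the home team accepts.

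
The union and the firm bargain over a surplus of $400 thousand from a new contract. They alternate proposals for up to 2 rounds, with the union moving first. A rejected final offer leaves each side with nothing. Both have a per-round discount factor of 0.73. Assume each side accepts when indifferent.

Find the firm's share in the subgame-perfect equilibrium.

292

Round 2 (the firm proposes): the union will accept anything ≥ 0, so the firm offers 0 and keeps 400.
Round 1 (the union proposes): the firm can get 400 next round, worth 0.73 × 400 = 292 now; the union offers that and keeps 108.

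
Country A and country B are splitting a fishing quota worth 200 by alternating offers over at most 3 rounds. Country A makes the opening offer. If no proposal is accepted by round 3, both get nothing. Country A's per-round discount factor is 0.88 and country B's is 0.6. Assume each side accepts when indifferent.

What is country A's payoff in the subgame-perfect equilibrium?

Round 3 (country A proposes): country B will accept anything ≥ 0, so country A offers 0 and keeps 200.
Round 2 (country B proposes): country A can get 200 next round, worth 0.88 × 200 = 176 now, so country B offers 176, keeping 24.
Round 1 (country A proposes): country B can get 24 next round, worth 0.6 × 24 = 14.4 now; country A offers that and keeps 185.6.

185.6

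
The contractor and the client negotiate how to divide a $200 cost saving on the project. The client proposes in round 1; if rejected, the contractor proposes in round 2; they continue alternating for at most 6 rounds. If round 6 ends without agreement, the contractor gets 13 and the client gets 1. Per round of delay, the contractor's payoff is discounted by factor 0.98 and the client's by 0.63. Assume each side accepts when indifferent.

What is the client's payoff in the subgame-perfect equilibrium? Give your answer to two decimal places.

Work backward from the last round.
Round 6 (the contractor proposes): the client gets 1 if talks fail, so the contractor offers 1 and keeps 199.
Round 5 (the client proposes): the contractor can get 199 next round, worth 0.98 × 199 = 195.02 now. The client offers 195.02 and keeps 200 − 195.02 = 4.98.
Round 4 (the contractor proposes): the client can get 4.98 next round, worth 0.63 × 4.98 = 3.1374 now; the contractor offers that and keeps 196.8626.
Round 3 (the client proposes): the contractor can get 196.8626 next round, worth 0.98 × 196.8626 = 192.925348 now, so the client offers 192.925348, keeping 7.074652.
Round 2 (the contractor proposes): the client can get 7.074652 next round, worth 0.63 × 7.074652 = 4.45703076 now; the contractor offers that and keeps 195.54296924.
Round 1 (the client proposes): the contractor can get 195.54296924 next round, worth 0.98 × 195.54296924 = 191.6321098552 now; the client offers that and keeps 8.3678901448.

8.37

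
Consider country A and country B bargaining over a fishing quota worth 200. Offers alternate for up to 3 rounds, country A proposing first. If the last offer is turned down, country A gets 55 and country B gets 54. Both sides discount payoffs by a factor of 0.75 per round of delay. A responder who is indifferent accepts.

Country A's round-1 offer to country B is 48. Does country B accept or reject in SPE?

Reject

Round 3 (country A proposes): country B gets 54 if talks fail, so country A offers 54 and keeps 146.
Round 2 (country B proposes): country A can get 146 next round, worth 0.75 × 146 = 109.5 now. Country B offers 109.5 and keeps 200 − 109.5 = 90.5.
So by rejecting in round 1, country B gets 90.5 next round, worth 0.75 × 90.5 = 67.875 now.
Offer 48 < 67.875, so country B rejects.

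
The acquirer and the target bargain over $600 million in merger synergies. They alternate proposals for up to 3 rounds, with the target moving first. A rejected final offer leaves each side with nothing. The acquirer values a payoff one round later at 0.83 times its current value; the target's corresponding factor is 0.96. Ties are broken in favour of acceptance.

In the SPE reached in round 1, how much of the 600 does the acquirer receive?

19.92

By backward induction:
Round 3 (the target proposes): rejection yields 0 for the acquirer; the target offers 0 and keeps 600.
Round 2 (the acquirer proposes): the target can get 600 next round, worth 0.96 × 600 = 576 now; the acquirer offers that and keeps 24.
Round 1 (the target proposes): the acquirer can get 24 next round, worth 0.83 × 24 = 19.92 now, so the target offers 19.92, keeping 580.08.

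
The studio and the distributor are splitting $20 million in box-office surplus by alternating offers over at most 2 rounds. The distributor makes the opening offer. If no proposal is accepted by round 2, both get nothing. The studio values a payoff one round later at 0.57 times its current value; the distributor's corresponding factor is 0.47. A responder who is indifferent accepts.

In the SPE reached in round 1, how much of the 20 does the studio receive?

Round 2 (the studio proposes): rejection yields 0 for the distributor; the studio offers 0 and keeps 20.
Round 1 (the distributor proposes): the studio can get 20 next round, worth 0.57 × 20 = 11.4 now, so the distributor offers 11.4, keeping 8.6.

11.4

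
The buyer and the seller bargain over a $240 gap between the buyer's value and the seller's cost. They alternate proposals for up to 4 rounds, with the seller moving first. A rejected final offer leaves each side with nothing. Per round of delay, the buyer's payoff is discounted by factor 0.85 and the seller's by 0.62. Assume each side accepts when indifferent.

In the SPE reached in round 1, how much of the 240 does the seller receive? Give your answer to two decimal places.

Round 4 (the buyer proposes): rejection yields 0 for the seller; the buyer offers 0 and keeps 240.
Round 3 (the seller proposes): the buyer can get 240 next round, worth 0.85 × 240 = 204 now; the seller offers that and keeps 36.
Round 2 (the buyer proposes): the seller can get 36 next round, worth 0.62 × 36 = 22.32 now; the buyer offers that and keeps 217.68.
Round 1 (the seller proposes): the buyer can get 217.68 next round, worth 0.85 × 217.68 = 185.028 now, so the seller offers 185.028, keeping 54.972.

54.97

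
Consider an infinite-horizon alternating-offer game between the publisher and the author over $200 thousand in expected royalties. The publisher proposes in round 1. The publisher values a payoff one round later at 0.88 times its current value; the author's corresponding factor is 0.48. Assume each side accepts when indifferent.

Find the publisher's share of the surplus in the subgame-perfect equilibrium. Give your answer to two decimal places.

When the publisher proposes, the author accepts any offer worth at least 0.48 times what the author would get by proposing next round; and vice versa.
This gives x = 200 − 0.48y and y = 200 − 0.88x, where x and y are each side's share when it proposes.
Hence (1 − 0.48·0.88)x = 200(1 − 0.48), i.e. 0.5776·x = 104.
x ≈ 180.0554; the author's share is 200 − x ≈ 19.9446.

180.06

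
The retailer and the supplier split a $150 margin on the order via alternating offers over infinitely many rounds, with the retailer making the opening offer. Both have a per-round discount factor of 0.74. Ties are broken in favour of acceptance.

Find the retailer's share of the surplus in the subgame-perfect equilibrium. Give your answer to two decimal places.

86.21

Let x be the retailer's share when the retailer proposes and y be the supplier's share when the supplier proposes.
The supplier accepts iff offered ≥ 0.74·y, so x = 150 − 0.74y. Symmetrically y = 150 − 0.74x.
Substituting: x = 150 − 0.74(150 − 0.74x), giving x(1 − 0.74·0.74) = 150(1 − 0.74).
So x = 150 × 0.26 / 0.4524 ≈ 86.2069, and the supplier receives 150 − x ≈ 63.7931.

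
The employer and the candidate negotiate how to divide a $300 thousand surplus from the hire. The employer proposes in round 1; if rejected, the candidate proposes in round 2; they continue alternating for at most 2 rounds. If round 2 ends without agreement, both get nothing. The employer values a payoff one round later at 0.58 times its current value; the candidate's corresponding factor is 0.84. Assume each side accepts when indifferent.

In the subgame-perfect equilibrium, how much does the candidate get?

Round 2 (the candidate proposes): the employer will accept anything ≥ 0, so the candidate offers 0 and keeps 300.
Round 1 (the employer proposes): the candidate can get 300 next round, worth 0.84 × 300 = 252 now; the employer offers that and keeps 48.

252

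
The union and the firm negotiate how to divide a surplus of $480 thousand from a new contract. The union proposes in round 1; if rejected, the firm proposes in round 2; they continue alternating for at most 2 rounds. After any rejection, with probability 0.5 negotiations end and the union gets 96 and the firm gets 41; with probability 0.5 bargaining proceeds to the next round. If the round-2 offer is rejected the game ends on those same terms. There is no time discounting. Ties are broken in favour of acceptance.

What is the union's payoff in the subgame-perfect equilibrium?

267.5

Round 2 (the firm proposes): the union gets 96 if talks fail, so the firm offers 96 and keeps 384.
Round 1 (the union proposes): rejecting gives the firm an expected 0.5 × 384 + 0.5 × 41 = 212.5; the union offers that and keeps 267.5.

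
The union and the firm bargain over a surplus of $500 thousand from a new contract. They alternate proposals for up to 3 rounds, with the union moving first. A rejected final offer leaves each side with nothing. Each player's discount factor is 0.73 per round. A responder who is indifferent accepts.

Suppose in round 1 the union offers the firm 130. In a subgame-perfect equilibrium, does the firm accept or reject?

Work out the firm's continuation value if the offer is rejected.
Round 3 (the union proposes): rejection yields 0 for the firm; the union offers 0 and keeps 500.
Round 2 (the firm proposes): the union can get 500 next round, worth 0.73 × 500 = 365 now, so the firm offers 365, keeping 135.
So by rejecting in round 1, the firm gets 135 next round, worth 0.73 × 135 = 98.55 now.
Offer 130 ≥ 98.55, so the firm accepts.

Accept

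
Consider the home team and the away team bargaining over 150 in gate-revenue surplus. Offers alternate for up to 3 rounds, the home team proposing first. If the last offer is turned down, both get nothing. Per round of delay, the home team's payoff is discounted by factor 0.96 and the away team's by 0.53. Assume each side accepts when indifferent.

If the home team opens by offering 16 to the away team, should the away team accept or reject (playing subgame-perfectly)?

Work out the away team's continuation value if the offer is rejected.
Round 3 (the home team proposes): the away team will accept anything ≥ 0, so the home team offers 0 and keeps 150.
Round 2 (the away team proposes): the home team can get 150 next round, worth 0.96 × 150 = 144 now, so the away team offers 144, keeping 6.
So by rejecting in round 1, the away team gets 6 next round, worth 0.53 × 6 = 3.18 now.
Offer 16 ≥ 3.18, so the away team accepts.

Accept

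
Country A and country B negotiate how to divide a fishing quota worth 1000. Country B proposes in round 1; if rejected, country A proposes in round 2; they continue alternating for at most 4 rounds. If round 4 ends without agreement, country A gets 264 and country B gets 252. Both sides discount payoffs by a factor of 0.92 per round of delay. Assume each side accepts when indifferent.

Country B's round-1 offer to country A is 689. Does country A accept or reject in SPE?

Work out country A's continuation value if the offer is rejected.
Round 4 (country A proposes): country B gets 252 if talks fail, so country A offers 252 and keeps 748.
Round 3 (country B proposes): country A can get 748 next round, worth 0.92 × 748 = 688.16 now; country B offers that and keeps 311.84.
Round 2 (country A proposes): country B can get 311.84 next round, worth 0.92 × 311.84 = 286.8928 now, so country A offers 286.8928, keeping 713.1072.
So by rejecting in round 1, country A gets 713.1072 next round, worth 0.92 × 713.1072 = 656.058624 now.
Offer 689 ≥ 656.058624, so country A accepts.

Accept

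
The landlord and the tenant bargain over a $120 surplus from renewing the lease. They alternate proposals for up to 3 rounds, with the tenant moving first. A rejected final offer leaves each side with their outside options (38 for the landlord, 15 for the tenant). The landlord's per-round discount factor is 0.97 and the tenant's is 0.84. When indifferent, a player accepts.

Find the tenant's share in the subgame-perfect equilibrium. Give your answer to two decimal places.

Round 3 (the tenant proposes): the landlord gets 38 if talks fail, so the tenant offers 38 and keeps 82.
Round 2 (the landlord proposes): the tenant can get 82 next round, worth 0.84 × 82 = 68.88 now. The landlord offers 68.88 and keeps 120 − 68.88 = 51.12.
Round 1 (the tenant proposes): the landlord can get 51.12 next round, worth 0.97 × 51.12 = 49.5864 now. The tenant offers 49.5864 and keeps 120 − 49.5864 = 70.4136.

70.41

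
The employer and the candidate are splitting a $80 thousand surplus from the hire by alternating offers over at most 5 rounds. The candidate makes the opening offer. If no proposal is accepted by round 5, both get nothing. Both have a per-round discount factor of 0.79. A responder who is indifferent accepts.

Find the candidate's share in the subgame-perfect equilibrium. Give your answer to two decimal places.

58.44

Round 5 (the candidate proposes): the employer will accept anything ≥ 0, so the candidate offers 0 and keeps 80.
Round 4 (the employer proposes): the candidate can get 80 next round, worth 0.79 × 80 = 63.2 now. The employer offers 63.2 and keeps 80 − 63.2 = 16.8.
Round 3 (the candidate proposes): the employer can get 16.8 next round, worth 0.79 × 16.8 = 13.272 now. The candidate offers 13.272 and keeps 80 − 13.272 = 66.728.
Round 2 (the employer proposes): the candidate can get 66.728 next round, worth 0.79 × 66.728 = 52.71512 now, so the employer offers 52.71512, keeping 27.28488.
Round 1 (the candidate proposes): the employer can get 27.28488 next round, worth 0.79 × 27.28488 = 21.5550552 now, so the candidate offers 21.5550552, keeping 58.4449448.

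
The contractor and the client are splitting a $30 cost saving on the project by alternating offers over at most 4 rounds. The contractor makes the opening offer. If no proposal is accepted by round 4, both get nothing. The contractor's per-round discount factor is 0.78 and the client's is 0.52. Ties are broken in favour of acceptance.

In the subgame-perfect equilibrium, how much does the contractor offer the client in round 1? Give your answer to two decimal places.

9.76

Round 4 (the client proposes): rejection yields 0 for the contractor; the client offers 0 and keeps 30.
Round 3 (the contractor proposes): the client can get 30 next round, worth 0.52 × 30 = 15.6 now. The contractor offers 15.6 and keeps 30 − 15.6 = 14.4.
Round 2 (the client proposes): the contractor can get 14.4 next round, worth 0.78 × 14.4 = 11.232 now, so the client offers 11.232, keeping 18.768.
Round 1 (the contractor proposes): the client can get 18.768 next round, worth 0.52 × 18.768 = 9.75936 now, so the contractor offers 9.75936, keeping 20.24064.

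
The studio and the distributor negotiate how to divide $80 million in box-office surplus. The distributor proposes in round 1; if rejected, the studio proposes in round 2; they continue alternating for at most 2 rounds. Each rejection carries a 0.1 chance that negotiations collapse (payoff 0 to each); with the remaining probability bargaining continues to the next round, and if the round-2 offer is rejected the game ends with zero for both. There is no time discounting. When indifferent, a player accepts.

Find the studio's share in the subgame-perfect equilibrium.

Round 2 (the studio proposes): rejection yields 0 for the distributor; the studio offers 0 and keeps 80.
Round 1 (the distributor proposes): rejecting gives the studio an expected 0.9 × 80 = 72, so the distributor offers 72, keeping 8.

72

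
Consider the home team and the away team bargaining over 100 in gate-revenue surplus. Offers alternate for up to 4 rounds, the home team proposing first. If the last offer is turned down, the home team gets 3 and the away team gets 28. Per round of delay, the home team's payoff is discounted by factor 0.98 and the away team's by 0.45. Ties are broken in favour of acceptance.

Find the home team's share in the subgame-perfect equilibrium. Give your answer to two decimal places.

Round 4 (the away team proposes): the home team gets 3 if talks fail, so the away team offers 3 and keeps 97.
Round 3 (the home team proposes): the away team can get 97 next round, worth 0.45 × 97 = 43.65 now; the home team offers that and keeps 56.35.
Round 2 (the away team proposes): the home team can get 56.35 next round, worth 0.98 × 56.35 = 55.223 now; the away team offers that and keeps 44.777.
Round 1 (the home team proposes): the away team can get 44.777 next round, worth 0.45 × 44.777 = 20.14965 now, so the home team offers 20.14965, keeping 79.85035.

79.85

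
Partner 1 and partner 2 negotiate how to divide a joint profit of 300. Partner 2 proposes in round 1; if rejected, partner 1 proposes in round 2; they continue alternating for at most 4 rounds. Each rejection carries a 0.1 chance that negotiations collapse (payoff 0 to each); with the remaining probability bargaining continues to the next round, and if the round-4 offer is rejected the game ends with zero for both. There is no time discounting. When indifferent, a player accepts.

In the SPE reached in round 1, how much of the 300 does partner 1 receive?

245.7

Round 4 (partner 1 proposes): rejection yields 0 for partner 2; partner 1 offers 0 and keeps 300.
Round 3 (partner 2 proposes): rejecting gives partner 1 an expected 0.9 × 300 = 270; partner 2 offers that and keeps 30.
Round 2 (partner 1 proposes): rejecting gives partner 2 an expected 0.9 × 30 = 27; partner 1 offers that and keeps 273.
Round 1 (partner 2 proposes): rejecting gives partner 1 an expected 0.9 × 273 = 245.7. Partner 2 offers 245.7 and keeps 300 − 245.7 = 54.3.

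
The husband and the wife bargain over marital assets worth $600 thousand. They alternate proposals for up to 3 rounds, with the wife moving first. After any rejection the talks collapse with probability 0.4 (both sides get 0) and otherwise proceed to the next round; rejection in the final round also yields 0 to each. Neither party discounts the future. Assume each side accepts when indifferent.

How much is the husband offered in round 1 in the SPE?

144

Round 3 (the wife proposes): the husband will accept anything ≥ 0, so the wife offers 0 and keeps 600.
Round 2 (the husband proposes): rejecting gives the wife an expected 0.6 × 600 = 360. The husband offers 360 and keeps 600 − 360 = 240.
Round 1 (the wife proposes): rejecting gives the husband an expected 0.6 × 240 = 144, so the wife offers 144, keeping 456.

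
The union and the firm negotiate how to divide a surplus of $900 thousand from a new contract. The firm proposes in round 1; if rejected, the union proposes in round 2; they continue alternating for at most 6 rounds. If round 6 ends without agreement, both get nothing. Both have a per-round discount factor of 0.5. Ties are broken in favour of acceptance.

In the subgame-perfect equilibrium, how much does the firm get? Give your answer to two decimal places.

Round 6 (the union proposes): the firm will accept anything ≥ 0, so the union offers 0 and keeps 900.
Round 5 (the firm proposes): the union can get 900 next round, worth 0.5 × 900 = 450 now, so the firm offers 450, keeping 450.
Round 4 (the union proposes): the firm can get 450 next round, worth 0.5 × 450 = 225 now; the union offers that and keeps 675.
Round 3 (the firm proposes): the union can get 675 next round, worth 0.5 × 675 = 337.5 now. The firm offers 337.5 and keeps 900 − 337.5 = 562.5.
Round 2 (the union proposes): the firm can get 562.5 next round, worth 0.5 × 562.5 = 281.25 now, so the union offers 281.25, keeping 618.75.
Round 1 (the firm proposes): the union can get 618.75 next round, worth 0.5 × 618.75 = 309.375 now, so the firm offers 309.375, keeping 590.625.

590.63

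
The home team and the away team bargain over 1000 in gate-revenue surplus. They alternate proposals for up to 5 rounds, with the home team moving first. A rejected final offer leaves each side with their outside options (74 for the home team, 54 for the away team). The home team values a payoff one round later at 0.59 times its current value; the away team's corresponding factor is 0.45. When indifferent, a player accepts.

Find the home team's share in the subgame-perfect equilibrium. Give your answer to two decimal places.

Round 5 (the home team proposes): the away team gets 54 if talks fail, so the home team offers 54 and keeps 946.
Round 4 (the away team proposes): the home team can get 946 next round, worth 0.59 × 946 = 558.14 now, so the away team offers 558.14, keeping 441.86.
Round 3 (the home team proposes): the away team can get 441.86 next round, worth 0.45 × 441.86 = 198.837 now. The home team offers 198.837 and keeps 1000 − 198.837 = 801.163.
Round 2 (the away team proposes): the home team can get 801.163 next round, worth 0.59 × 801.163 = 472.68617 now. The away team offers 472.68617 and keeps 1000 − 472.68617 = 527.31383.
Round 1 (the home team proposes): the away team can get 527.31383 next round, worth 0.45 × 527.31383 = 237.2912235 now, so the home team offers 237.2912235, keeping 762.7087765.

762.71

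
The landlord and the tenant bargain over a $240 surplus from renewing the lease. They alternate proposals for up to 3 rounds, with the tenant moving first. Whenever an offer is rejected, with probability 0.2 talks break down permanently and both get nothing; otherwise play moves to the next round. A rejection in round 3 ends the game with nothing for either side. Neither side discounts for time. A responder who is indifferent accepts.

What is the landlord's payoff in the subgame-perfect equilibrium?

38.4

Round 3 (the tenant proposes): the landlord will accept anything ≥ 0, so the tenant offers 0 and keeps 240.
Round 2 (the landlord proposes): rejecting gives the tenant an expected 0.8 × 240 = 192; the landlord offers that and keeps 48.
Round 1 (the tenant proposes): rejecting gives the landlord an expected 0.8 × 48 = 38.4. The tenant offers 38.4 and keeps 240 − 38.4 = 201.6.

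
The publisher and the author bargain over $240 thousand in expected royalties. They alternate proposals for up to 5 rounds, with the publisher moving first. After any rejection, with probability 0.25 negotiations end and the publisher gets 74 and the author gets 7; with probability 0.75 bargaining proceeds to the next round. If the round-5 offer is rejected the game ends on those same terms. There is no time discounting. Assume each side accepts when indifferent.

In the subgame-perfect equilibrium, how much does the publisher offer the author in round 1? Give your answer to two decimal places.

53.58

Round 5 (the publisher proposes): the author gets 7 if talks fail, so the publisher offers 7 and keeps 233.
Round 4 (the author proposes): rejecting gives the publisher an expected 0.75 × 233 + 0.25 × 74 = 193.25; the author offers that and keeps 46.75.
Round 3 (the publisher proposes): rejecting gives the author an expected 0.75 × 46.75 + 0.25 × 7 = 36.8125. The publisher offers 36.8125 and keeps 240 − 36.8125 = 203.1875.
Round 2 (the author proposes): rejecting gives the publisher an expected 0.75 × 203.1875 + 0.25 × 74 = 170.890625; the author offers that and keeps 69.109375.
Round 1 (the publisher proposes): rejecting gives the author an expected 0.75 × 69.109375 + 0.25 × 7 = 53.58203125. The publisher offers 53.58203125 and keeps 240 − 53.58203125 = 186.41796875.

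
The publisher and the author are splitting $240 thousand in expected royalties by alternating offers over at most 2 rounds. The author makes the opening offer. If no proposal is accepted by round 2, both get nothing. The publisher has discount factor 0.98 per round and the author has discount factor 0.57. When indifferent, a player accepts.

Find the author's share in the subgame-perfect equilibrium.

4.8

Round 2 (the publisher proposes): the author will accept anything ≥ 0, so the publisher offers 0 and keeps 240.
Round 1 (the author proposes): the publisher can get 240 next round, worth 0.98 × 240 = 235.2 now; the author offers that and keeps 4.8.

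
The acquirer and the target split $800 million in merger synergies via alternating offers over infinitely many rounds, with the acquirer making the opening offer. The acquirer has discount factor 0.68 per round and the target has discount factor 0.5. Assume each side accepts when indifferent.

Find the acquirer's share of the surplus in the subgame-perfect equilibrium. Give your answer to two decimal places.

In a stationary SPE each proposer offers the other exactly their discounted continuation value.
If the acquirer keeps x when proposing and the target keeps y when proposing, then x = 800 − 0.5y and y = 800 − 0.68x.
Solving: x = 800(1 − 0.5) / (1 − 0.68·0.5) = 400 / 0.66 ≈ 606.0606.
The target gets 800 − 606.0606 ≈ 193.9394.

606.06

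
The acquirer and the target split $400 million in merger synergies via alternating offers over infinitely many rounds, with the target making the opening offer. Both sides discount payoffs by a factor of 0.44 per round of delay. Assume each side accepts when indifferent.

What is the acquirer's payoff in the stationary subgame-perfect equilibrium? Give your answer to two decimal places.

Let x be the target's share when the target proposes and y be the acquirer's share when the acquirer proposes.
The acquirer accepts iff offered ≥ 0.44·y, so x = 400 − 0.44y. Symmetrically y = 400 − 0.44x.
Substituting: x = 400 − 0.44(400 − 0.44x), giving x(1 − 0.44·0.44) = 400(1 − 0.44).
So x = 400 × 0.56 / 0.8064 ≈ 277.7778, and the acquirer receives 400 − x ≈ 122.2222.

122.22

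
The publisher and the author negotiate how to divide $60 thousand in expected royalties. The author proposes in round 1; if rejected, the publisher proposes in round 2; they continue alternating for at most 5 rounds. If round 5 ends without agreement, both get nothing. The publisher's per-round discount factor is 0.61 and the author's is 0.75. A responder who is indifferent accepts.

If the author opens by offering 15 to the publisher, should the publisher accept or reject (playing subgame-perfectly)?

Accept

Work out the publisher's continuation value if the offer is rejected.
Round 5 (the author proposes): rejection yields 0 for the publisher; the author offers 0 and keeps 60.
Round 4 (the publisher proposes): the author can get 60 next round, worth 0.75 × 60 = 45 now. The publisher offers 45 and keeps 60 − 45 = 15.
Round 3 (the author proposes): the publisher can get 15 next round, worth 0.61 × 15 = 9.15 now, so the author offers 9.15, keeping 50.85.
Round 2 (the publisher proposes): the author can get 50.85 next round, worth 0.75 × 50.85 = 38.1375 now; the publisher offers that and keeps 21.8625.
So by rejecting in round 1, the publisher gets 21.8625 next round, worth 0.61 × 21.8625 = 13.336125 now.
Offer 15 ≥ 13.336125, so the publisher accepts.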